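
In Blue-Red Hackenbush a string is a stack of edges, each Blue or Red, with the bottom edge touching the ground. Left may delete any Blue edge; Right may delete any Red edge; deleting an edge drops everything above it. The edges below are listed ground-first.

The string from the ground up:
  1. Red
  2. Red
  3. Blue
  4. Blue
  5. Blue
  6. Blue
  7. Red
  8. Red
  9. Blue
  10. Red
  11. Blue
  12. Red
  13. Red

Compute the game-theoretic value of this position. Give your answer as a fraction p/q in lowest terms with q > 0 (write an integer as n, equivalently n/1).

edge 1 of 13 (Red): { none | 0 } ⇒ -1
edge 2 of 13 (Red): { none | -1, 0 } ⇒ -2
edge 3 of 13 (Blue): { -2 | -1, 0 } ⇒ -3/2
edge 4 of 13 (Blue): { -2, -3/2 | -1, 0 } ⇒ -5/4
edge 5 of 13 (Blue): { -2, -3/2, -5/4 | -1, 0 } ⇒ -9/8
edge 6 of 13 (Blue): { -2, -3/2, -5/4, -9/8 | -1, 0 } ⇒ -17/16
edge 7 of 13 (Red): { -2, -3/2, -5/4, -9/8 | -17/16, -1, 0 } ⇒ -35/32
edge 8 of 13 (Red): { -2, -3/2, -5/4, -9/8 | -35/32, -17/16, -1, 0 } ⇒ -71/64
edge 9 of 13 (Blue): { -2, -3/2, -5/4, -9/8, -71/64 | -35/32, -17/16, -1, 0 } ⇒ -141/128
edge 10 of 13 (Red): { -2, -3/2, -5/4, -9/8, -71/64 | -141/128, -35/32, -17/16, -1, 0 } ⇒ -283/256
edge 11 of 13 (Blue): { -2, -3/2, -5/4, -9/8, -71/64, -283/256 | -141/128, -35/32, -17/16, -1, 0 } ⇒ -565/512
edge 12 of 13 (Red): { -2, -3/2, -5/4, -9/8, -71/64, -283/256 | -565/512, -141/128, -35/32, -17/16, -1, 0 } ⇒ -1131/1024
edge 13 of 13 (Red): { -2, -3/2, -5/4, -9/8, -71/64, -283/256 | -1131/1024, -565/512, -141/128, -35/32, -17/16, -1, 0 } ⇒ -2263/2048

-2263/2048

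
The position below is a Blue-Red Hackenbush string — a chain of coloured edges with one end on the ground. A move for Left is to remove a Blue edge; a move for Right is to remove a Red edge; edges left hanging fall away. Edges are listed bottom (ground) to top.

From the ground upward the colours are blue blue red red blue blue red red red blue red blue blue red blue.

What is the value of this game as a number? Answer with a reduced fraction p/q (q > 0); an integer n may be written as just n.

11355/8192

v_1 [b]  L=[0]  R=[(no moves)]  = 1
v_2 [bb]  L=[0; 1]  R=[(no moves)]  = 2
v_3 [bbr]  L=[0; 1]  R=[2]  = 3/2
v_4 [bbrr]  L=[0; 1]  R=[3/2; 2]  = 5/4
v_5 [bbrrb]  L=[0; 1; 5/4]  R=[3/2; 2]  = 11/8
v_6 [bbrrbb]  L=[0; 1; 5/4; 11/8]  R=[3/2; 2]  = 23/16
v_7 [bbrrbbr]  L=[0; 1; 5/4; 11/8]  R=[23/16; 3/2; 2]  = 45/32
v_8 [bbrrbbrr]  L=[0; 1; 5/4; 11/8]  R=[45/32; 23/16; 3/2; 2]  = 89/64
v_9 [bbrrbbrrr]  L=[0; 1; 5/4; 11/8]  R=[89/64; 45/32; 23/16; 3/2; 2]  = 177/128
v_10 [bbrrbbrrrb]  L=[0; 1; 5/4; 11/8; 177/128]  R=[89/64; 45/32; 23/16; 3/2; 2]  = 355/256
v_11 [bbrrbbrrrbr]  L=[0; 1; 5/4; 11/8; 177/128]  R=[355/256; 89/64; 45/32; 23/16; 3/2; 2]  = 709/512
v_12 [bbrrbbrrrbrb]  L=[0; 1; 5/4; 11/8; 177/128; 709/512]  R=[355/256; 89/64; 45/32; 23/16; 3/2; 2]  = 1419/1024
v_13 [bbrrbbrrrbrbb]  L=[0; 1; 5/4; 11/8; 177/128; 709/512; 1419/1024]  R=[355/256; 89/64; 45/32; 23/16; 3/2; 2]  = 2839/2048
v_14 [bbrrbbrrrbrbbr]  L=[0; 1; 5/4; 11/8; 177/128; 709/512; 1419/1024]  R=[2839/2048; 355/256; 89/64; 45/32; 23/16; 3/2; 2]  = 5677/4096
v_15 [bbrrbbrrrbrbbrb]  L=[0; 1; 5/4; 11/8; 177/128; 709/512; 1419/1024; 5677/4096]  R=[2839/2048; 355/256; 89/64; 45/32; 23/16; 3/2; 2]  = 11355/8192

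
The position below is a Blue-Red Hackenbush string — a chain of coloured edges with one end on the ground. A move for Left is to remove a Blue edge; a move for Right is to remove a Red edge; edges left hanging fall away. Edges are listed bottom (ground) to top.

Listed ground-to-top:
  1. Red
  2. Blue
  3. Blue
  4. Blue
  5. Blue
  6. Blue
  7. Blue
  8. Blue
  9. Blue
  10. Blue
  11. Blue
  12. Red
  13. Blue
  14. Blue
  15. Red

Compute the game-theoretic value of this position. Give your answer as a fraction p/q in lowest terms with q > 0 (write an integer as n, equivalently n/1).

Recurse on prefixes of the 15-edge string Red Blue Blue Blue Blue Blue Blue Blue Blue Blue Blue Red Blue Blue Red:
G_1 [R]  L=[—]  R=[0]  so -1
G_2 [RB]  L=[-1]  R=[0]  so -1/2
G_3 [RBB]  L=[-1 -1/2]  R=[0]  so -1/4
G_4 [RBBB]  L=[-1 -1/2 -1/4]  R=[0]  so -1/8
G_5 [RBBBB]  L=[-1 -1/2 -1/4 -1/8]  R=[0]  so -1/16
G_6 [RBBBBB]  L=[-1 -1/2 -1/4 -1/8 -1/16]  R=[0]  so -1/32
G_7 [RBBBBBB]  L=[-1 -1/2 -1/4 -1/8 -1/16 -1/32]  R=[0]  so -1/64
G_8 [RBBBBBBB]  L=[-1 -1/2 -1/4 -1/8 -1/16 -1/32 -1/64]  R=[0]  so -1/128
G_9 [RBBBBBBBB]  L=[-1 -1/2 -1/4 -1/8 -1/16 -1/32 -1/64 -1/128]  R=[0]  so -1/256
G_10 [RBBBBBBBBB]  L=[-1 -1/2 -1/4 -1/8 -1/16 -1/32 -1/64 -1/128 -1/256]  R=[0]  so -1/512
G_11 [RBBBBBBBBBB]  L=[-1 -1/2 -1/4 -1/8 -1/16 -1/32 -1/64 -1/128 -1/256 -1/512]  R=[0]  so -1/1024
G_12 [RBBBBBBBBBBR]  L=[-1 -1/2 -1/4 -1/8 -1/16 -1/32 -1/64 -1/128 -1/256 -1/512]  R=[-1/1024 0]  so -3/2048
G_13 [RBBBBBBBBBBRB]  L=[-1 -1/2 -1/4 -1/8 -1/16 -1/32 -1/64 -1/128 -1/256 -1/512 -3/2048]  R=[-1/1024 0]  so -5/4096
G_14 [RBBBBBBBBBBRBB]  L=[-1 -1/2 -1/4 -1/8 -1/16 -1/32 -1/64 -1/128 -1/256 -1/512 -3/2048 -5/4096]  R=[-1/1024 0]  so -9/8192
G_15 [RBBBBBBBBBBRBBR]  L=[-1 -1/2 -1/4 -1/8 -1/16 -1/32 -1/64 -1/128 -1/256 -1/512 -3/2048 -5/4096]  R=[-9/8192 -1/1024 0]  so -19/16384

-19/16384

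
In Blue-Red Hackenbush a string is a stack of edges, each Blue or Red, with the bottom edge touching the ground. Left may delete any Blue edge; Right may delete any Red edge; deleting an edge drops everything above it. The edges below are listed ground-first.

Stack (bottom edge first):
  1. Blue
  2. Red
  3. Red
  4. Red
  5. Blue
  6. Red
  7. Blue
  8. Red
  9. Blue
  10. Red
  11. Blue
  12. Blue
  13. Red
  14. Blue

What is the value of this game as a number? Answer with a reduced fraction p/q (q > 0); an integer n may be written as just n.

1371/8192

Build g(s[:k]) for k = 1..14, string s = Blue Red Red Red Blue Red Blue Red Blue Red Blue Blue Red Blue.
edge 1 of 14 (Blue): { 0 |  } = 1
edge 2 of 14 (Red): { 0 | 1 } = 1/2
edge 3 of 14 (Red): { 0 | 1/2 1 } = 1/4
edge 4 of 14 (Red): { 0 | 1/4 1/2 1 } = 1/8
edge 5 of 14 (Blue): { 0 1/8 | 1/4 1/2 1 } = 3/16
edge 6 of 14 (Red): { 0 1/8 | 3/16 1/4 1/2 1 } = 5/32
edge 7 of 14 (Blue): { 0 1/8 5/32 | 3/16 1/4 1/2 1 } = 11/64
edge 8 of 14 (Red): { 0 1/8 5/32 | 11/64 3/16 1/4 1/2 1 } = 21/128
edge 9 of 14 (Blue): { 0 1/8 5/32 21/128 | 11/64 3/16 1/4 1/2 1 } = 43/256
edge 10 of 14 (Red): { 0 1/8 5/32 21/128 | 43/256 11/64 3/16 1/4 1/2 1 } = 85/512
edge 11 of 14 (Blue): { 0 1/8 5/32 21/128 85/512 | 43/256 11/64 3/16 1/4 1/2 1 } = 171/1024
edge 12 of 14 (Blue): { 0 1/8 5/32 21/128 85/512 171/1024 | 43/256 11/64 3/16 1/4 1/2 1 } = 343/2048
edge 13 of 14 (Red): { 0 1/8 5/32 21/128 85/512 171/1024 | 343/2048 43/256 11/64 3/16 1/4 1/2 1 } = 685/4096
edge 14 of 14 (Blue): { 0 1/8 5/32 21/128 85/512 171/1024 685/4096 | 343/2048 43/256 11/64 3/16 1/4 1/2 1 } = 1371/8192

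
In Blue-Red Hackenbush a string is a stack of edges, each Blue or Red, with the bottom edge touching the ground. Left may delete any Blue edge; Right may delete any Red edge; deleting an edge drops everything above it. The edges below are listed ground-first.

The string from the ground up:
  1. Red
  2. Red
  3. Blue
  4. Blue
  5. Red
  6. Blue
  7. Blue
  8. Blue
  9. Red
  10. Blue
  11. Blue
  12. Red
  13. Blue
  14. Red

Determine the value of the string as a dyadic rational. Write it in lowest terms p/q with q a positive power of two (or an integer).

Build v(s[:k]) for k = 1..14, string s = Red Red Blue Blue Red Blue Blue Blue Red Blue Blue Red Blue Red.
v_1 [R]  L=[]  R=[0]  gives -1
v_2 [RR]  L=[]  R=[-1,0]  gives -2
v_3 [RRB]  L=[-2]  R=[-1,0]  gives -3/2
v_4 [RRBB]  L=[-2,-3/2]  R=[-1,0]  gives -5/4
v_5 [RRBBR]  L=[-2,-3/2]  R=[-5/4,-1,0]  gives -11/8
v_6 [RRBBRB]  L=[-2,-3/2,-11/8]  R=[-5/4,-1,0]  gives -21/16
v_7 [RRBBRBB]  L=[-2,-3/2,-11/8,-21/16]  R=[-5/4,-1,0]  gives -41/32
v_8 [RRBBRBBB]  L=[-2,-3/2,-11/8,-21/16,-41/32]  R=[-5/4,-1,0]  gives -81/64
v_9 [RRBBRBBBR]  L=[-2,-3/2,-11/8,-21/16,-41/32]  R=[-81/64,-5/4,-1,0]  gives -163/128
v_10 [RRBBRBBBRB]  L=[-2,-3/2,-11/8,-21/16,-41/32,-163/128]  R=[-81/64,-5/4,-1,0]  gives -325/256
v_11 [RRBBRBBBRBB]  L=[-2,-3/2,-11/8,-21/16,-41/32,-163/128,-325/256]  R=[-81/64,-5/4,-1,0]  gives -649/512
v_12 [RRBBRBBBRBBR]  L=[-2,-3/2,-11/8,-21/16,-41/32,-163/128,-325/256]  R=[-649/512,-81/64,-5/4,-1,0]  gives -1299/1024
v_13 [RRBBRBBBRBBRB]  L=[-2,-3/2,-11/8,-21/16,-41/32,-163/128,-325/256,-1299/1024]  R=[-649/512,-81/64,-5/4,-1,0]  gives -2597/2048
v_14 [RRBBRBBBRBBRBR]  L=[-2,-3/2,-11/8,-21/16,-41/32,-163/128,-325/256,-1299/1024]  R=[-2597/2048,-649/512,-81/64,-5/4,-1,0]  gives -5195/4096

-5195/4096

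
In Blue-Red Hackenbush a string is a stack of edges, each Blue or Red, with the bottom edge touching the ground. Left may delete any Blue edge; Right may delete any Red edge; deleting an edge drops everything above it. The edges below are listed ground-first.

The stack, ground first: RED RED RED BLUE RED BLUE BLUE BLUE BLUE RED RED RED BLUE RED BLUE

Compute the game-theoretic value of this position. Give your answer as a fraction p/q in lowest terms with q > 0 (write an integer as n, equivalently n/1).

g_1 [R]  L=[∅]  R=[0]  => -1
g_2 [RR]  L=[∅]  R=[-1; 0]  => -2
g_3 [RRR]  L=[∅]  R=[-2; -1; 0]  => -3
g_4 [RRRB]  L=[-3]  R=[-2; -1; 0]  => -5/2
g_5 [RRRBR]  L=[-3]  R=[-5/2; -2; -1; 0]  => -11/4
g_6 [RRRBRB]  L=[-3; -11/4]  R=[-5/2; -2; -1; 0]  => -21/8
g_7 [RRRBRBB]  L=[-3; -11/4; -21/8]  R=[-5/2; -2; -1; 0]  => -41/16
g_8 [RRRBRBBB]  L=[-3; -11/4; -21/8; -41/16]  R=[-5/2; -2; -1; 0]  => -81/32
g_9 [RRRBRBBBB]  L=[-3; -11/4; -21/8; -41/16; -81/32]  R=[-5/2; -2; -1; 0]  => -161/64
g_10 [RRRBRBBBBR]  L=[-3; -11/4; -21/8; -41/16; -81/32]  R=[-161/64; -5/2; -2; -1; 0]  => -323/128
g_11 [RRRBRBBBBRR]  L=[-3; -11/4; -21/8; -41/16; -81/32]  R=[-323/128; -161/64; -5/2; -2; -1; 0]  => -647/256
g_12 [RRRBRBBBBRRR]  L=[-3; -11/4; -21/8; -41/16; -81/32]  R=[-647/256; -323/128; -161/64; -5/2; -2; -1; 0]  => -1295/512
g_13 [RRRBRBBBBRRRB]  L=[-3; -11/4; -21/8; -41/16; -81/32; -1295/512]  R=[-647/256; -323/128; -161/64; -5/2; -2; -1; 0]  => -2589/1024
g_14 [RRRBRBBBBRRRBR]  L=[-3; -11/4; -21/8; -41/16; -81/32; -1295/512]  R=[-2589/1024; -647/256; -323/128; -161/64; -5/2; -2; -1; 0]  => -5179/2048
g_15 [RRRBRBBBBRRRBRB]  L=[-3; -11/4; -21/8; -41/16; -81/32; -1295/512; -5179/2048]  R=[-2589/1024; -647/256; -323/128; -161/64; -5/2; -2; -1; 0]  => -10357/4096

-10357/4096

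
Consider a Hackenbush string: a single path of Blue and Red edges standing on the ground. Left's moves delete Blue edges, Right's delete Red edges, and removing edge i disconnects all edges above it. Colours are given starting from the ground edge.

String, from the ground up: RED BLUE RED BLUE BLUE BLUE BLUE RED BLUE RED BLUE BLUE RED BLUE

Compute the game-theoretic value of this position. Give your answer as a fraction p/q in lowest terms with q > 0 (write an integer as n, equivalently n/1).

Build val(s[:k]) for k = 1..14, string s = RED BLUE RED BLUE BLUE BLUE BLUE RED BLUE RED BLUE BLUE RED BLUE.
1 of 14 · R · max L −∞ · min R 0 → -1
2 of 14 · RB · max L -1 · min R 0 → -1/2
3 of 14 · RBR · max L -1 · min R -1/2 → -3/4
4 of 14 · RBRB · max L -3/4 · min R -1/2 → -5/8
5 of 14 · RBRBB · max L -5/8 · min R -1/2 → -9/16
6 of 14 · RBRBBB · max L -9/16 · min R -1/2 → -17/32
7 of 14 · RBRBBBB · max L -17/32 · min R -1/2 → -33/64
8 of 14 · RBRBBBBR · max L -17/32 · min R -33/64 → -67/128
9 of 14 · RBRBBBBRB · max L -67/128 · min R -33/64 → -133/256
10 of 14 · RBRBBBBRBR · max L -67/128 · min R -133/256 → -267/512
11 of 14 · RBRBBBBRBRB · max L -267/512 · min R -133/256 → -533/1024
12 of 14 · RBRBBBBRBRBB · max L -533/1024 · min R -133/256 → -1065/2048
13 of 14 · RBRBBBBRBRBBR · max L -533/1024 · min R -1065/2048 → -2131/4096
14 of 14 · RBRBBBBRBRBBRB · max L -2131/4096 · min R -1065/2048 → -4261/8192

-4261/8192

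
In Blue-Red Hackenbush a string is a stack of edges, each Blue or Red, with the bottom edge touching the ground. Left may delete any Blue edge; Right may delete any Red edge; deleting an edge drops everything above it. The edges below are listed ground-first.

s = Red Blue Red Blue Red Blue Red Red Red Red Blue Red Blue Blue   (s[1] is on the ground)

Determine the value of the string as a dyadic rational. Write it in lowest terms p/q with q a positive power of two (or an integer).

R: Left { none }, Right { 0 } -> simplest -1
RB: Left { -1 }, Right { 0 } -> simplest -1/2
RBR: Left { -1 }, Right { -1/2, 0 } -> simplest -3/4
RBRB: Left { -1, -3/4 }, Right { -1/2, 0 } -> simplest -5/8
RBRBR: Left { -1, -3/4 }, Right { -5/8, -1/2, 0 } -> simplest -11/16
RBRBRB: Left { -1, -3/4, -11/16 }, Right { -5/8, -1/2, 0 } -> simplest -21/32
RBRBRBR: Left { -1, -3/4, -11/16 }, Right { -21/32, -5/8, -1/2, 0 } -> simplest -43/64
RBRBRBRR: Left { -1, -3/4, -11/16 }, Right { -43/64, -21/32, -5/8, -1/2, 0 } -> simplest -87/128
RBRBRBRRR: Left { -1, -3/4, -11/16 }, Right { -87/128, -43/64, -21/32, -5/8, -1/2, 0 } -> simplest -175/256
RBRBRBRRRR: Left { -1, -3/4, -11/16 }, Right { -175/256, -87/128, -43/64, -21/32, -5/8, -1/2, 0 } -> simplest -351/512
RBRBRBRRRRB: Left { -1, -3/4, -11/16, -351/512 }, Right { -175/256, -87/128, -43/64, -21/32, -5/8, -1/2, 0 } -> simplest -701/1024
RBRBRBRRRRBR: Left { -1, -3/4, -11/16, -351/512 }, Right { -701/1024, -175/256, -87/128, -43/64, -21/32, -5/8, -1/2, 0 } -> simplest -1403/2048
RBRBRBRRRRBRB: Left { -1, -3/4, -11/16, -351/512, -1403/2048 }, Right { -701/1024, -175/256, -87/128, -43/64, -21/32, -5/8, -1/2, 0 } -> simplest -2805/4096
RBRBRBRRRRBRBB: Left { -1, -3/4, -11/16, -351/512, -1403/2048, -2805/4096 }, Right { -701/1024, -175/256, -87/128, -43/64, -21/32, -5/8, -1/2, 0 } -> simplest -5609/8192

-5609/8192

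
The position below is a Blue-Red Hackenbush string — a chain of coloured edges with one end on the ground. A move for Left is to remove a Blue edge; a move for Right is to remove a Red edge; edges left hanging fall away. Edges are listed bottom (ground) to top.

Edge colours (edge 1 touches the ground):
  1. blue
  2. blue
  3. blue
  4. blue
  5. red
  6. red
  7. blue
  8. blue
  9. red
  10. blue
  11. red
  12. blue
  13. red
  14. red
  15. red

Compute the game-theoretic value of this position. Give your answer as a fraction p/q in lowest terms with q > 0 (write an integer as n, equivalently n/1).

Recurse on prefixes of the 15-edge string blue blue blue blue red red blue blue red blue red blue red red red:
G_1 [b]  L=[0]  R=[—]  → 1
G_2 [bb]  L=[0,1]  R=[—]  → 2
G_3 [bbb]  L=[0,1,2]  R=[—]  → 3
G_4 [bbbb]  L=[0,1,2,3]  R=[—]  → 4
G_5 [bbbbr]  L=[0,1,2,3]  R=[4]  → 7/2
G_6 [bbbbrr]  L=[0,1,2,3]  R=[7/2,4]  → 13/4
G_7 [bbbbrrb]  L=[0,1,2,3,13/4]  R=[7/2,4]  → 27/8
G_8 [bbbbrrbb]  L=[0,1,2,3,13/4,27/8]  R=[7/2,4]  → 55/16
G_9 [bbbbrrbbr]  L=[0,1,2,3,13/4,27/8]  R=[55/16,7/2,4]  → 109/32
G_10 [bbbbrrbbrb]  L=[0,1,2,3,13/4,27/8,109/32]  R=[55/16,7/2,4]  → 219/64
G_11 [bbbbrrbbrbr]  L=[0,1,2,3,13/4,27/8,109/32]  R=[219/64,55/16,7/2,4]  → 437/128
G_12 [bbbbrrbbrbrb]  L=[0,1,2,3,13/4,27/8,109/32,437/128]  R=[219/64,55/16,7/2,4]  → 875/256
G_13 [bbbbrrbbrbrbr]  L=[0,1,2,3,13/4,27/8,109/32,437/128]  R=[875/256,219/64,55/16,7/2,4]  → 1749/512
G_14 [bbbbrrbbrbrbrr]  L=[0,1,2,3,13/4,27/8,109/32,437/128]  R=[1749/512,875/256,219/64,55/16,7/2,4]  → 3497/1024
G_15 [bbbbrrbbrbrbrrr]  L=[0,1,2,3,13/4,27/8,109/32,437/128]  R=[3497/1024,1749/512,875/256,219/64,55/16,7/2,4]  → 6993/2048

6993/2048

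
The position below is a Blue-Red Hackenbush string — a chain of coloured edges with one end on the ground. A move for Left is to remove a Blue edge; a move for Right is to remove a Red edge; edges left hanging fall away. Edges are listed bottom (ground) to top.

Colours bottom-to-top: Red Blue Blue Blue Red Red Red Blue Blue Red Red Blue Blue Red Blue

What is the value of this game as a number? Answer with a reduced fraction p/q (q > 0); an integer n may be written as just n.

-3685/16384

Prefix values for Red Blue Blue Blue Red Red Red Blue Blue Red Red Blue Blue Red Blue via {L|R} + simplicity:
edge 1 of 15 (Red): { — | 0 } = -1
edge 2 of 15 (Blue): { -1 | 0 } = -1/2
edge 3 of 15 (Blue): { -1, -1/2 | 0 } = -1/4
edge 4 of 15 (Blue): { -1, -1/2, -1/4 | 0 } = -1/8
edge 5 of 15 (Red): { -1, -1/2, -1/4 | -1/8, 0 } = -3/16
edge 6 of 15 (Red): { -1, -1/2, -1/4 | -3/16, -1/8, 0 } = -7/32
edge 7 of 15 (Red): { -1, -1/2, -1/4 | -7/32, -3/16, -1/8, 0 } = -15/64
edge 8 of 15 (Blue): { -1, -1/2, -1/4, -15/64 | -7/32, -3/16, -1/8, 0 } = -29/128
edge 9 of 15 (Blue): { -1, -1/2, -1/4, -15/64, -29/128 | -7/32, -3/16, -1/8, 0 } = -57/256
edge 10 of 15 (Red): { -1, -1/2, -1/4, -15/64, -29/128 | -57/256, -7/32, -3/16, -1/8, 0 } = -115/512
edge 11 of 15 (Red): { -1, -1/2, -1/4, -15/64, -29/128 | -115/512, -57/256, -7/32, -3/16, -1/8, 0 } = -231/1024
edge 12 of 15 (Blue): { -1, -1/2, -1/4, -15/64, -29/128, -231/1024 | -115/512, -57/256, -7/32, -3/16, -1/8, 0 } = -461/2048
edge 13 of 15 (Blue): { -1, -1/2, -1/4, -15/64, -29/128, -231/1024, -461/2048 | -115/512, -57/256, -7/32, -3/16, -1/8, 0 } = -921/4096
edge 14 of 15 (Red): { -1, -1/2, -1/4, -15/64, -29/128, -231/1024, -461/2048 | -921/4096, -115/512, -57/256, -7/32, -3/16, -1/8, 0 } = -1843/8192
edge 15 of 15 (Blue): { -1, -1/2, -1/4, -15/64, -29/128, -231/1024, -461/2048, -1843/8192 | -921/4096, -115/512, -57/256, -7/32, -3/16, -1/8, 0 } = -3685/16384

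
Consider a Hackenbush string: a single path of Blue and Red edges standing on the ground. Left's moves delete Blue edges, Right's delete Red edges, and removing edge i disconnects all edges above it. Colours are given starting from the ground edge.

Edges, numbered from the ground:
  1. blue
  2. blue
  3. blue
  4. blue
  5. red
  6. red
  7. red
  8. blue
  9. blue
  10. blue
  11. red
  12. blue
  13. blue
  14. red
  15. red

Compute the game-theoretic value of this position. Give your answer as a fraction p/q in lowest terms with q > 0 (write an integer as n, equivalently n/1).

b: Left { 0 }, Right { · } → simplest 1
bb: Left { 0 1 }, Right { · } → simplest 2
bbb: Left { 0 1 2 }, Right { · } → simplest 3
bbbb: Left { 0 1 2 3 }, Right { · } → simplest 4
bbbbr: Left { 0 1 2 3 }, Right { 4 } → simplest 7/2
bbbbrr: Left { 0 1 2 3 }, Right { 7/2 4 } → simplest 13/4
bbbbrrr: Left { 0 1 2 3 }, Right { 13/4 7/2 4 } → simplest 25/8
bbbbrrrb: Left { 0 1 2 3 25/8 }, Right { 13/4 7/2 4 } → simplest 51/16
bbbbrrrbb: Left { 0 1 2 3 25/8 51/16 }, Right { 13/4 7/2 4 } → simplest 103/32
bbbbrrrbbb: Left { 0 1 2 3 25/8 51/16 103/32 }, Right { 13/4 7/2 4 } → simplest 207/64
bbbbrrrbbbr: Left { 0 1 2 3 25/8 51/16 103/32 }, Right { 207/64 13/4 7/2 4 } → simplest 413/128
bbbbrrrbbbrb: Left { 0 1 2 3 25/8 51/16 103/32 413/128 }, Right { 207/64 13/4 7/2 4 } → simplest 827/256
bbbbrrrbbbrbb: Left { 0 1 2 3 25/8 51/16 103/32 413/128 827/256 }, Right { 207/64 13/4 7/2 4 } → simplest 1655/512
bbbbrrrbbbrbbr: Left { 0 1 2 3 25/8 51/16 103/32 413/128 827/256 }, Right { 1655/512 207/64 13/4 7/2 4 } → simplest 3309/1024
bbbbrrrbbbrbbrr: Left { 0 1 2 3 25/8 51/16 103/32 413/128 827/256 }, Right { 3309/1024 1655/512 207/64 13/4 7/2 4 } → simplest 6617/2048

6617/2048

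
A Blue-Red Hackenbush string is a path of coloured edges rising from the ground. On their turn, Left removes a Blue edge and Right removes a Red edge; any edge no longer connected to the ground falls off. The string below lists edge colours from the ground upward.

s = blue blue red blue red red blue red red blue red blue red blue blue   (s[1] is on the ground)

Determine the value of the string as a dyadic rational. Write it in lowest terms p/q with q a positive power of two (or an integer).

12887/8192

val_1 [b]  L=[0]  R=[·]  -> 1
val_2 [bb]  L=[0,1]  R=[·]  -> 2
val_3 [bbr]  L=[0,1]  R=[2]  -> 3/2
val_4 [bbrb]  L=[0,1,3/2]  R=[2]  -> 7/4
val_5 [bbrbr]  L=[0,1,3/2]  R=[7/4,2]  -> 13/8
val_6 [bbrbrr]  L=[0,1,3/2]  R=[13/8,7/4,2]  -> 25/16
val_7 [bbrbrrb]  L=[0,1,3/2,25/16]  R=[13/8,7/4,2]  -> 51/32
val_8 [bbrbrrbr]  L=[0,1,3/2,25/16]  R=[51/32,13/8,7/4,2]  -> 101/64
val_9 [bbrbrrbrr]  L=[0,1,3/2,25/16]  R=[101/64,51/32,13/8,7/4,2]  -> 201/128
val_10 [bbrbrrbrrb]  L=[0,1,3/2,25/16,201/128]  R=[101/64,51/32,13/8,7/4,2]  -> 403/256
val_11 [bbrbrrbrrbr]  L=[0,1,3/2,25/16,201/128]  R=[403/256,101/64,51/32,13/8,7/4,2]  -> 805/512
val_12 [bbrbrrbrrbrb]  L=[0,1,3/2,25/16,201/128,805/512]  R=[403/256,101/64,51/32,13/8,7/4,2]  -> 1611/1024
val_13 [bbrbrrbrrbrbr]  L=[0,1,3/2,25/16,201/128,805/512]  R=[1611/1024,403/256,101/64,51/32,13/8,7/4,2]  -> 3221/2048
val_14 [bbrbrrbrrbrbrb]  L=[0,1,3/2,25/16,201/128,805/512,3221/2048]  R=[1611/1024,403/256,101/64,51/32,13/8,7/4,2]  -> 6443/4096
val_15 [bbrbrrbrrbrbrbb]  L=[0,1,3/2,25/16,201/128,805/512,3221/2048,6443/4096]  R=[1611/1024,403/256,101/64,51/32,13/8,7/4,2]  -> 12887/8192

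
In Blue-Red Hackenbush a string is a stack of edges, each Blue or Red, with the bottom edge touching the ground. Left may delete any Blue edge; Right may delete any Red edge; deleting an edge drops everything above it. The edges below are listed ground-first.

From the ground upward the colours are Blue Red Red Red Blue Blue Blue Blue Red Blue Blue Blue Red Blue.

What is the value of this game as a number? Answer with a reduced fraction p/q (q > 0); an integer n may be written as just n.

Prefix values for Blue Red Red Red Blue Blue Blue Blue Red Blue Blue Blue Red Blue via {L|R} + simplicity:
value_1 [B]  L=[0]  R=[·]  gives 1
value_2 [BR]  L=[0]  R=[1]  gives 1/2
value_3 [BRR]  L=[0]  R=[1/2,1]  gives 1/4
value_4 [BRRR]  L=[0]  R=[1/4,1/2,1]  gives 1/8
value_5 [BRRRB]  L=[0,1/8]  R=[1/4,1/2,1]  gives 3/16
value_6 [BRRRBB]  L=[0,1/8,3/16]  R=[1/4,1/2,1]  gives 7/32
value_7 [BRRRBBB]  L=[0,1/8,3/16,7/32]  R=[1/4,1/2,1]  gives 15/64
value_8 [BRRRBBBB]  L=[0,1/8,3/16,7/32,15/64]  R=[1/4,1/2,1]  gives 31/128
value_9 [BRRRBBBBR]  L=[0,1/8,3/16,7/32,15/64]  R=[31/128,1/4,1/2,1]  gives 61/256
value_10 [BRRRBBBBRB]  L=[0,1/8,3/16,7/32,15/64,61/256]  R=[31/128,1/4,1/2,1]  gives 123/512
value_11 [BRRRBBBBRBB]  L=[0,1/8,3/16,7/32,15/64,61/256,123/512]  R=[31/128,1/4,1/2,1]  gives 247/1024
value_12 [BRRRBBBBRBBB]  L=[0,1/8,3/16,7/32,15/64,61/256,123/512,247/1024]  R=[31/128,1/4,1/2,1]  gives 495/2048
value_13 [BRRRBBBBRBBBR]  L=[0,1/8,3/16,7/32,15/64,61/256,123/512,247/1024]  R=[495/2048,31/128,1/4,1/2,1]  gives 989/4096
value_14 [BRRRBBBBRBBBRB]  L=[0,1/8,3/16,7/32,15/64,61/256,123/512,247/1024,989/4096]  R=[495/2048,31/128,1/4,1/2,1]  gives 1979/8192

1979/8192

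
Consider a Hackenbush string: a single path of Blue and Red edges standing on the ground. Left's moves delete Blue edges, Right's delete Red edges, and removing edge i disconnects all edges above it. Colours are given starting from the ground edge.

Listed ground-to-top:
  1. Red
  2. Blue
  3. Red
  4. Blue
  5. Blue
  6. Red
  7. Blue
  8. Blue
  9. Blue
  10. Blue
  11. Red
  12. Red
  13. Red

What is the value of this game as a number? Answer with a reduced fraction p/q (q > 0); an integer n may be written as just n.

-2319/4096

edge 1 of 13 (Red): { none | 0 } = -1
edge 2 of 13 (Blue): { -1 | 0 } = -1/2
edge 3 of 13 (Red): { -1 | -1/2; 0 } = -3/4
edge 4 of 13 (Blue): { -1; -3/4 | -1/2; 0 } = -5/8
edge 5 of 13 (Blue): { -1; -3/4; -5/8 | -1/2; 0 } = -9/16
edge 6 of 13 (Red): { -1; -3/4; -5/8 | -9/16; -1/2; 0 } = -19/32
edge 7 of 13 (Blue): { -1; -3/4; -5/8; -19/32 | -9/16; -1/2; 0 } = -37/64
edge 8 of 13 (Blue): { -1; -3/4; -5/8; -19/32; -37/64 | -9/16; -1/2; 0 } = -73/128
edge 9 of 13 (Blue): { -1; -3/4; -5/8; -19/32; -37/64; -73/128 | -9/16; -1/2; 0 } = -145/256
edge 10 of 13 (Blue): { -1; -3/4; -5/8; -19/32; -37/64; -73/128; -145/256 | -9/16; -1/2; 0 } = -289/512
edge 11 of 13 (Red): { -1; -3/4; -5/8; -19/32; -37/64; -73/128; -145/256 | -289/512; -9/16; -1/2; 0 } = -579/1024
edge 12 of 13 (Red): { -1; -3/4; -5/8; -19/32; -37/64; -73/128; -145/256 | -579/1024; -289/512; -9/16; -1/2; 0 } = -1159/2048
edge 13 of 13 (Red): { -1; -3/4; -5/8; -19/32; -37/64; -73/128; -145/256 | -1159/2048; -579/1024; -289/512; -9/16; -1/2; 0 } = -2319/4096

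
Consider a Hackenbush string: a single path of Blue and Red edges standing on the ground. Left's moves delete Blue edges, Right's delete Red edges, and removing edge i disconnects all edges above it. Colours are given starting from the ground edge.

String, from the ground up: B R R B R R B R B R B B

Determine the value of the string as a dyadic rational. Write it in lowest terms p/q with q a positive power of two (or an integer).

Recurse on prefixes of the 12-edge string B R R B R R B R B R B B:
B: Left { 0 }, Right { · } -> simplest 1
BR: Left { 0 }, Right { 1 } -> simplest 1/2
BRR: Left { 0 }, Right { 1/2,1 } -> simplest 1/4
BRRB: Left { 0,1/4 }, Right { 1/2,1 } -> simplest 3/8
BRRBR: Left { 0,1/4 }, Right { 3/8,1/2,1 } -> simplest 5/16
BRRBRR: Left { 0,1/4 }, Right { 5/16,3/8,1/2,1 } -> simplest 9/32
BRRBRRB: Left { 0,1/4,9/32 }, Right { 5/16,3/8,1/2,1 } -> simplest 19/64
BRRBRRBR: Left { 0,1/4,9/32 }, Right { 19/64,5/16,3/8,1/2,1 } -> simplest 37/128
BRRBRRBRB: Left { 0,1/4,9/32,37/128 }, Right { 19/64,5/16,3/8,1/2,1 } -> simplest 75/256
BRRBRRBRBR: Left { 0,1/4,9/32,37/128 }, Right { 75/256,19/64,5/16,3/8,1/2,1 } -> simplest 149/512
BRRBRRBRBRB: Left { 0,1/4,9/32,37/128,149/512 }, Right { 75/256,19/64,5/16,3/8,1/2,1 } -> simplest 299/1024
BRRBRRBRBRBB: Left { 0,1/4,9/32,37/128,149/512,299/1024 }, Right { 75/256,19/64,5/16,3/8,1/2,1 } -> simplest 599/2048

599/2048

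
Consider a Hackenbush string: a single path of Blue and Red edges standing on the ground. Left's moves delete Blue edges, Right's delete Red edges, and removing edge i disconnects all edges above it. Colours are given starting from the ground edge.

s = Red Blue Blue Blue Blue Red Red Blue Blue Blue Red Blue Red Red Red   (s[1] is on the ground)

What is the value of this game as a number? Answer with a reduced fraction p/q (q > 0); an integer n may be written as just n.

-1583/16384

Prefix values for Red Blue Blue Blue Blue Red Red Blue Blue Blue Red Blue Red Red Red via {L|R} + simplicity:
step 1: add Red to get R; options L={  } R={ 0 } => -1
step 2: add Blue to get RB; options L={ -1 } R={ 0 } => -1/2
step 3: add Blue to get RBB; options L={ -1 -1/2 } R={ 0 } => -1/4
step 4: add Blue to get RBBB; options L={ -1 -1/2 -1/4 } R={ 0 } => -1/8
step 5: add Blue to get RBBBB; options L={ -1 -1/2 -1/4 -1/8 } R={ 0 } => -1/16
step 6: add Red to get RBBBBR; options L={ -1 -1/2 -1/4 -1/8 } R={ -1/16 0 } => -3/32
step 7: add Red to get RBBBBRR; options L={ -1 -1/2 -1/4 -1/8 } R={ -3/32 -1/16 0 } => -7/64
step 8: add Blue to get RBBBBRRB; options L={ -1 -1/2 -1/4 -1/8 -7/64 } R={ -3/32 -1/16 0 } => -13/128
step 9: add Blue to get RBBBBRRBB; options L={ -1 -1/2 -1/4 -1/8 -7/64 -13/128 } R={ -3/32 -1/16 0 } => -25/256
step 10: add Blue to get RBBBBRRBBB; options L={ -1 -1/2 -1/4 -1/8 -7/64 -13/128 -25/256 } R={ -3/32 -1/16 0 } => -49/512
step 11: add Red to get RBBBBRRBBBR; options L={ -1 -1/2 -1/4 -1/8 -7/64 -13/128 -25/256 } R={ -49/512 -3/32 -1/16 0 } => -99/1024
step 12: add Blue to get RBBBBRRBBBRB; options L={ -1 -1/2 -1/4 -1/8 -7/64 -13/128 -25/256 -99/1024 } R={ -49/512 -3/32 -1/16 0 } => -197/2048
step 13: add Red to get RBBBBRRBBBRBR; options L={ -1 -1/2 -1/4 -1/8 -7/64 -13/128 -25/256 -99/1024 } R={ -197/2048 -49/512 -3/32 -1/16 0 } => -395/4096
step 14: add Red to get RBBBBRRBBBRBRR; options L={ -1 -1/2 -1/4 -1/8 -7/64 -13/128 -25/256 -99/1024 } R={ -395/4096 -197/2048 -49/512 -3/32 -1/16 0 } => -791/8192
step 15: add Red to get RBBBBRRBBBRBRRR; options L={ -1 -1/2 -1/4 -1/8 -7/64 -13/128 -25/256 -99/1024 } R={ -791/8192 -395/4096 -197/2048 -49/512 -3/32 -1/16 0 } => -1583/16384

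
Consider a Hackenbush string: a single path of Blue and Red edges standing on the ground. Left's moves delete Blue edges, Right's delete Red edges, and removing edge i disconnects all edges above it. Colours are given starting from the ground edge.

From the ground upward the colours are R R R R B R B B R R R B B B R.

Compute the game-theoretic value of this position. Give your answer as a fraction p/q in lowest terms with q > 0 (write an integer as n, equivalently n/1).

1 of 15 · R · max L −∞ · min R 0 → -1
2 of 15 · RR · max L −∞ · min R -1 → -2
3 of 15 · RRR · max L −∞ · min R -2 → -3
4 of 15 · RRRR · max L −∞ · min R -3 → -4
5 of 15 · RRRRB · max L -4 · min R -3 → -7/2
6 of 15 · RRRRBR · max L -4 · min R -7/2 → -15/4
7 of 15 · RRRRBRB · max L -15/4 · min R -7/2 → -29/8
8 of 15 · RRRRBRBB · max L -29/8 · min R -7/2 → -57/16
9 of 15 · RRRRBRBBR · max L -29/8 · min R -57/16 → -115/32
10 of 15 · RRRRBRBBRR · max L -29/8 · min R -115/32 → -231/64
11 of 15 · RRRRBRBBRRR · max L -29/8 · min R -231/64 → -463/128
12 of 15 · RRRRBRBBRRRB · max L -463/128 · min R -231/64 → -925/256
13 of 15 · RRRRBRBBRRRBB · max L -925/256 · min R -231/64 → -1849/512
14 of 15 · RRRRBRBBRRRBBB · max L -1849/512 · min R -231/64 → -3697/1024
15 of 15 · RRRRBRBBRRRBBBR · max L -1849/512 · min R -3697/1024 → -7395/2048

-7395/2048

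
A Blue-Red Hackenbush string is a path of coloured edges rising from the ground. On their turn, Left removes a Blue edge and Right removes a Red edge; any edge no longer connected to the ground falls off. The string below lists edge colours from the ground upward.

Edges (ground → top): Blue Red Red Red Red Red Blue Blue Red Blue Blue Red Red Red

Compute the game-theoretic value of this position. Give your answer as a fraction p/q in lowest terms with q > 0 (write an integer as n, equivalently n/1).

1 of 14 · B · max L 0 · min R +∞ => 1
2 of 14 · BR · max L 0 · min R 1 => 1/2
3 of 14 · BRR · max L 0 · min R 1/2 => 1/4
4 of 14 · BRRR · max L 0 · min R 1/4 => 1/8
5 of 14 · BRRRR · max L 0 · min R 1/8 => 1/16
6 of 14 · BRRRRR · max L 0 · min R 1/16 => 1/32
7 of 14 · BRRRRRB · max L 1/32 · min R 1/16 => 3/64
8 of 14 · BRRRRRBB · max L 3/64 · min R 1/16 => 7/128
9 of 14 · BRRRRRBBR · max L 3/64 · min R 7/128 => 13/256
10 of 14 · BRRRRRBBRB · max L 13/256 · min R 7/128 => 27/512
11 of 14 · BRRRRRBBRBB · max L 27/512 · min R 7/128 => 55/1024
12 of 14 · BRRRRRBBRBBR · max L 27/512 · min R 55/1024 => 109/2048
13 of 14 · BRRRRRBBRBBRR · max L 27/512 · min R 109/2048 => 217/4096
14 of 14 · BRRRRRBBRBBRRR · max L 27/512 · min R 217/4096 => 433/8192

433/8192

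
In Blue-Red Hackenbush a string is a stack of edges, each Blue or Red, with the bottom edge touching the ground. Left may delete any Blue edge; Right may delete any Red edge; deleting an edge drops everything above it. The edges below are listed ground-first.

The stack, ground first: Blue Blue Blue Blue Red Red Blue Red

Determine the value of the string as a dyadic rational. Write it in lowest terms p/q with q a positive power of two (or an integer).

Build v(s[:k]) for k = 1..8, string s = Blue Blue Blue Blue Red Red Blue Red.
step 1: add Blue to get B; options L={ 0 } R={ ∅ } -> 1
step 2: add Blue to get BB; options L={ 0 1 } R={ ∅ } -> 2
step 3: add Blue to get BBB; options L={ 0 1 2 } R={ ∅ } -> 3
step 4: add Blue to get BBBB; options L={ 0 1 2 3 } R={ ∅ } -> 4
step 5: add Red to get BBBBR; options L={ 0 1 2 3 } R={ 4 } -> 7/2
step 6: add Red to get BBBBRR; options L={ 0 1 2 3 } R={ 7/2 4 } -> 13/4
step 7: add Blue to get BBBBRRB; options L={ 0 1 2 3 13/4 } R={ 7/2 4 } -> 27/8
step 8: add Red to get BBBBRRBR; options L={ 0 1 2 3 13/4 } R={ 27/8 7/2 4 } -> 53/16

53/16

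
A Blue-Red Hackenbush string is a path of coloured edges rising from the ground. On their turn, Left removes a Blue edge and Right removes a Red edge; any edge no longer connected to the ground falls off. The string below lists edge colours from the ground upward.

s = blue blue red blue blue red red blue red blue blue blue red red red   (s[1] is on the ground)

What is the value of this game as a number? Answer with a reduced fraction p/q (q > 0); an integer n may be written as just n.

Recurse on prefixes of the 15-edge string blue blue red blue blue red red blue red blue blue blue red red red:
val_1 [b]  L=[0]  R=[]  — 1
val_2 [bb]  L=[0 1]  R=[]  — 2
val_3 [bbr]  L=[0 1]  R=[2]  — 3/2
val_4 [bbrb]  L=[0 1 3/2]  R=[2]  — 7/4
val_5 [bbrbb]  L=[0 1 3/2 7/4]  R=[2]  — 15/8
val_6 [bbrbbr]  L=[0 1 3/2 7/4]  R=[15/8 2]  — 29/16
val_7 [bbrbbrr]  L=[0 1 3/2 7/4]  R=[29/16 15/8 2]  — 57/32
val_8 [bbrbbrrb]  L=[0 1 3/2 7/4 57/32]  R=[29/16 15/8 2]  — 115/64
val_9 [bbrbbrrbr]  L=[0 1 3/2 7/4 57/32]  R=[115/64 29/16 15/8 2]  — 229/128
val_10 [bbrbbrrbrb]  L=[0 1 3/2 7/4 57/32 229/128]  R=[115/64 29/16 15/8 2]  — 459/256
val_11 [bbrbbrrbrbb]  L=[0 1 3/2 7/4 57/32 229/128 459/256]  R=[115/64 29/16 15/8 2]  — 919/512
val_12 [bbrbbrrbrbbb]  L=[0 1 3/2 7/4 57/32 229/128 459/256 919/512]  R=[115/64 29/16 15/8 2]  — 1839/1024
val_13 [bbrbbrrbrbbbr]  L=[0 1 3/2 7/4 57/32 229/128 459/256 919/512]  R=[1839/1024 115/64 29/16 15/8 2]  — 3677/2048
val_14 [bbrbbrrbrbbbrr]  L=[0 1 3/2 7/4 57/32 229/128 459/256 919/512]  R=[3677/2048 1839/1024 115/64 29/16 15/8 2]  — 7353/4096
val_15 [bbrbbrrbrbbbrrr]  L=[0 1 3/2 7/4 57/32 229/128 459/256 919/512]  R=[7353/4096 3677/2048 1839/1024 115/64 29/16 15/8 2]  — 14705/8192

14705/8192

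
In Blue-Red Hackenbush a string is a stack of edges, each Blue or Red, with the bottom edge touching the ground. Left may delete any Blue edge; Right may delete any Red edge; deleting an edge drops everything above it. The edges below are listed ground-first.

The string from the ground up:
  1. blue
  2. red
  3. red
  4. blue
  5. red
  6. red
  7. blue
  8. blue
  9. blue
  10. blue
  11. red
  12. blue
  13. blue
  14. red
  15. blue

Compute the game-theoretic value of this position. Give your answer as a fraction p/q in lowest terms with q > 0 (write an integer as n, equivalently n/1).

5083/16384

Build g(s[:k]) for k = 1..15, string s = blue red red blue red red blue blue blue blue red blue blue red blue.
step 1: add blue to get b; options L={ 0 } R={ none } => 1
step 2: add red to get br; options L={ 0 } R={ 1 } => 1/2
step 3: add red to get brr; options L={ 0 } R={ 1/2, 1 } => 1/4
step 4: add blue to get brrb; options L={ 0, 1/4 } R={ 1/2, 1 } => 3/8
step 5: add red to get brrbr; options L={ 0, 1/4 } R={ 3/8, 1/2, 1 } => 5/16
step 6: add red to get brrbrr; options L={ 0, 1/4 } R={ 5/16, 3/8, 1/2, 1 } => 9/32
step 7: add blue to get brrbrrb; options L={ 0, 1/4, 9/32 } R={ 5/16, 3/8, 1/2, 1 } => 19/64
step 8: add blue to get brrbrrbb; options L={ 0, 1/4, 9/32, 19/64 } R={ 5/16, 3/8, 1/2, 1 } => 39/128
step 9: add blue to get brrbrrbbb; options L={ 0, 1/4, 9/32, 19/64, 39/128 } R={ 5/16, 3/8, 1/2, 1 } => 79/256
step 10: add blue to get brrbrrbbbb; options L={ 0, 1/4, 9/32, 19/64, 39/128, 79/256 } R={ 5/16, 3/8, 1/2, 1 } => 159/512
step 11: add red to get brrbrrbbbbr; options L={ 0, 1/4, 9/32, 19/64, 39/128, 79/256 } R={ 159/512, 5/16, 3/8, 1/2, 1 } => 317/1024
step 12: add blue to get brrbrrbbbbrb; options L={ 0, 1/4, 9/32, 19/64, 39/128, 79/256, 317/1024 } R={ 159/512, 5/16, 3/8, 1/2, 1 } => 635/2048
step 13: add blue to get brrbrrbbbbrbb; options L={ 0, 1/4, 9/32, 19/64, 39/128, 79/256, 317/1024, 635/2048 } R={ 159/512, 5/16, 3/8, 1/2, 1 } => 1271/4096
step 14: add red to get brrbrrbbbbrbbr; options L={ 0, 1/4, 9/32, 19/64, 39/128, 79/256, 317/1024, 635/2048 } R={ 1271/4096, 159/512, 5/16, 3/8, 1/2, 1 } => 2541/8192
step 15: add blue to get brrbrrbbbbrbbrb; options L={ 0, 1/4, 9/32, 19/64, 39/128, 79/256, 317/1024, 635/2048, 2541/8192 } R={ 1271/4096, 159/512, 5/16, 3/8, 1/2, 1 } => 5083/16384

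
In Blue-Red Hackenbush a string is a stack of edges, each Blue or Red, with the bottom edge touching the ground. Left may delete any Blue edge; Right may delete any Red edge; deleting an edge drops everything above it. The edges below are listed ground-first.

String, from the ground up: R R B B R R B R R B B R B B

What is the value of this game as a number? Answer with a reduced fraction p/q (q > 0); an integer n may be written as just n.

-5833/4096

R: Left {  }, Right { 0 } = simplest -1
RR: Left {  }, Right { -1,0 } = simplest -2
RRB: Left { -2 }, Right { -1,0 } = simplest -3/2
RRBB: Left { -2,-3/2 }, Right { -1,0 } = simplest -5/4
RRBBR: Left { -2,-3/2 }, Right { -5/4,-1,0 } = simplest -11/8
RRBBRR: Left { -2,-3/2 }, Right { -11/8,-5/4,-1,0 } = simplest -23/16
RRBBRRB: Left { -2,-3/2,-23/16 }, Right { -11/8,-5/4,-1,0 } = simplest -45/32
RRBBRRBR: Left { -2,-3/2,-23/16 }, Right { -45/32,-11/8,-5/4,-1,0 } = simplest -91/64
RRBBRRBRR: Left { -2,-3/2,-23/16 }, Right { -91/64,-45/32,-11/8,-5/4,-1,0 } = simplest -183/128
RRBBRRBRRB: Left { -2,-3/2,-23/16,-183/128 }, Right { -91/64,-45/32,-11/8,-5/4,-1,0 } = simplest -365/256
RRBBRRBRRBB: Left { -2,-3/2,-23/16,-183/128,-365/256 }, Right { -91/64,-45/32,-11/8,-5/4,-1,0 } = simplest -729/512
RRBBRRBRRBBR: Left { -2,-3/2,-23/16,-183/128,-365/256 }, Right { -729/512,-91/64,-45/32,-11/8,-5/4,-1,0 } = simplest -1459/1024
RRBBRRBRRBBRB: Left { -2,-3/2,-23/16,-183/128,-365/256,-1459/1024 }, Right { -729/512,-91/64,-45/32,-11/8,-5/4,-1,0 } = simplest -2917/2048
RRBBRRBRRBBRBB: Left { -2,-3/2,-23/16,-183/128,-365/256,-1459/1024,-2917/2048 }, Right { -729/512,-91/64,-45/32,-11/8,-5/4,-1,0 } = simplest -5833/4096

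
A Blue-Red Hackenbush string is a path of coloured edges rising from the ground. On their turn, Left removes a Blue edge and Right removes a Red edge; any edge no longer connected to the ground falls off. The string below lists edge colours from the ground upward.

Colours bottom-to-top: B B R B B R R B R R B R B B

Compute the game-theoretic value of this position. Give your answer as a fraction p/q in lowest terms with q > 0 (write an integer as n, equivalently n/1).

edge 1 of 14 (B): { 0 | (no moves) } so 1
edge 2 of 14 (B): { 0,1 | (no moves) } so 2
edge 3 of 14 (R): { 0,1 | 2 } so 3/2
edge 4 of 14 (B): { 0,1,3/2 | 2 } so 7/4
edge 5 of 14 (B): { 0,1,3/2,7/4 | 2 } so 15/8
edge 6 of 14 (R): { 0,1,3/2,7/4 | 15/8,2 } so 29/16
edge 7 of 14 (R): { 0,1,3/2,7/4 | 29/16,15/8,2 } so 57/32
edge 8 of 14 (B): { 0,1,3/2,7/4,57/32 | 29/16,15/8,2 } so 115/64
edge 9 of 14 (R): { 0,1,3/2,7/4,57/32 | 115/64,29/16,15/8,2 } so 229/128
edge 10 of 14 (R): { 0,1,3/2,7/4,57/32 | 229/128,115/64,29/16,15/8,2 } so 457/256
edge 11 of 14 (B): { 0,1,3/2,7/4,57/32,457/256 | 229/128,115/64,29/16,15/8,2 } so 915/512
edge 12 of 14 (R): { 0,1,3/2,7/4,57/32,457/256 | 915/512,229/128,115/64,29/16,15/8,2 } so 1829/1024
edge 13 of 14 (B): { 0,1,3/2,7/4,57/32,457/256,1829/1024 | 915/512,229/128,115/64,29/16,15/8,2 } so 3659/2048
edge 14 of 14 (B): { 0,1,3/2,7/4,57/32,457/256,1829/1024,3659/2048 | 915/512,229/128,115/64,29/16,15/8,2 } so 7319/4096

7319/4096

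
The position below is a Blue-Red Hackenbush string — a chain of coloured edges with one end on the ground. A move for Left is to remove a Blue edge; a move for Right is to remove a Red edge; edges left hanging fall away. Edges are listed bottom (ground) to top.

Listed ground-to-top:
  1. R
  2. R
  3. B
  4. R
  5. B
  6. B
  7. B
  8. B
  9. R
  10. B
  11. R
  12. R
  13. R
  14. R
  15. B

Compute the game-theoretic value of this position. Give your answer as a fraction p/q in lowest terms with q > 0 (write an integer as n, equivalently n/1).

Prefix values for R R B R B B B B R B R R R R B via {L|R} + simplicity:
val_1 [R]  L=[]  R=[0]  = -1
val_2 [RR]  L=[]  R=[-1; 0]  = -2
val_3 [RRB]  L=[-2]  R=[-1; 0]  = -3/2
val_4 [RRBR]  L=[-2]  R=[-3/2; -1; 0]  = -7/4
val_5 [RRBRB]  L=[-2; -7/4]  R=[-3/2; -1; 0]  = -13/8
val_6 [RRBRBB]  L=[-2; -7/4; -13/8]  R=[-3/2; -1; 0]  = -25/16
val_7 [RRBRBBB]  L=[-2; -7/4; -13/8; -25/16]  R=[-3/2; -1; 0]  = -49/32
val_8 [RRBRBBBB]  L=[-2; -7/4; -13/8; -25/16; -49/32]  R=[-3/2; -1; 0]  = -97/64
val_9 [RRBRBBBBR]  L=[-2; -7/4; -13/8; -25/16; -49/32]  R=[-97/64; -3/2; -1; 0]  = -195/128
val_10 [RRBRBBBBRB]  L=[-2; -7/4; -13/8; -25/16; -49/32; -195/128]  R=[-97/64; -3/2; -1; 0]  = -389/256
val_11 [RRBRBBBBRBR]  L=[-2; -7/4; -13/8; -25/16; -49/32; -195/128]  R=[-389/256; -97/64; -3/2; -1; 0]  = -779/512
val_12 [RRBRBBBBRBRR]  L=[-2; -7/4; -13/8; -25/16; -49/32; -195/128]  R=[-779/512; -389/256; -97/64; -3/2; -1; 0]  = -1559/1024
val_13 [RRBRBBBBRBRRR]  L=[-2; -7/4; -13/8; -25/16; -49/32; -195/128]  R=[-1559/1024; -779/512; -389/256; -97/64; -3/2; -1; 0]  = -3119/2048
val_14 [RRBRBBBBRBRRRR]  L=[-2; -7/4; -13/8; -25/16; -49/32; -195/128]  R=[-3119/2048; -1559/1024; -779/512; -389/256; -97/64; -3/2; -1; 0]  = -6239/4096
val_15 [RRBRBBBBRBRRRRB]  L=[-2; -7/4; -13/8; -25/16; -49/32; -195/128; -6239/4096]  R=[-3119/2048; -1559/1024; -779/512; -389/256; -97/64; -3/2; -1; 0]  = -12477/8192

-12477/8192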